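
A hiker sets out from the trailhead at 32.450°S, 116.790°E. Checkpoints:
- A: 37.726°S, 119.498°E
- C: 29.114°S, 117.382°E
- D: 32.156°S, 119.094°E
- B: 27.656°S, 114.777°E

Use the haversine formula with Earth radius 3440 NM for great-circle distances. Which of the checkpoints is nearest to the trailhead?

D

Distances from the trailhead (32.450°S, 116.790°E):
D: 118.2 NM
C: 202.6 NM
B: 306.2 NM
A: 343.5 NM
The nearest is D at 118.2 NM.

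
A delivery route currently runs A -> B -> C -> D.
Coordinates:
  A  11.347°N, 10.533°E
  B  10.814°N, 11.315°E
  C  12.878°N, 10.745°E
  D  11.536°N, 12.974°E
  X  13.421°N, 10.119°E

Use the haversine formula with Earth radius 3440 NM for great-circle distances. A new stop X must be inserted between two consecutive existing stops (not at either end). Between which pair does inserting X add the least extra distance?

Added distance for inserting X between each consecutive pair:
A–B: 242.3 NM
B–C: 92.2 NM
C–D: 97.4 NM
Smallest added distance is 92.2 NM, inserting between B and C.

between B and C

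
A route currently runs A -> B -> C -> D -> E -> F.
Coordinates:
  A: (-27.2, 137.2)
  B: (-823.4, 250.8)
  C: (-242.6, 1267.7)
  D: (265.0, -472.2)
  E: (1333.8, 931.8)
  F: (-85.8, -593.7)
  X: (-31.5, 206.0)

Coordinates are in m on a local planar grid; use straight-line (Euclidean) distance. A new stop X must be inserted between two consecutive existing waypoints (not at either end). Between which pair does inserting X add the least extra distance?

Added distance for inserting X between each consecutive pair:
A–B: 57.8 m
B–C: 704.6 m
C–D: 10.2 m
D–E: 521.9 m
E–F: 263.9 m
Smallest added distance is 10.2 m, inserting between C and D.

between C and D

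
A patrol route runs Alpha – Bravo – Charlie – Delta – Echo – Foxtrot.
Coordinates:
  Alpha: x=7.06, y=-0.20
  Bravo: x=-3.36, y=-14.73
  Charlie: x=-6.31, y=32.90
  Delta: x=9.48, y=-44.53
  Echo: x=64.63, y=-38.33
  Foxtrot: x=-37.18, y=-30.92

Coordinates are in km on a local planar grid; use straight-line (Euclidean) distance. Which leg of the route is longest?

Leg distances:
Alpha→Bravo: 17.9 km
Bravo→Charlie: 47.7 km
Charlie→Delta: 79.0 km
Delta→Echo: 55.5 km
Echo→Foxtrot: 102.1 km
The longest leg is Echo–Foxtrot at 102.1 km.

Echo–Foxtrot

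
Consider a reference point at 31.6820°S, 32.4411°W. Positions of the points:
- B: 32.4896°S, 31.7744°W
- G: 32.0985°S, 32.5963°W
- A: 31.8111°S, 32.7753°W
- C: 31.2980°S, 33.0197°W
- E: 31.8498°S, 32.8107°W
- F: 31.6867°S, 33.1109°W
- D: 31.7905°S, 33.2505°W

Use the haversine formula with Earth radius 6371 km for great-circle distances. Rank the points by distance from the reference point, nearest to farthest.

Computing each great-circle distance from 31.6820°S, 32.4411°W:
A 31.8111°S, 32.7753°W: 34.7 km
E 31.8498°S, 32.8107°W: 39.6 km
G 32.0985°S, 32.5963°W: 48.6 km
F 31.6867°S, 33.1109°W: 63.4 km
C 31.2980°S, 33.0197°W: 69.5 km
D 31.7905°S, 33.2505°W: 77.5 km
B 32.4896°S, 31.7744°W: 109.6 km

A, E, G, F, C, D, B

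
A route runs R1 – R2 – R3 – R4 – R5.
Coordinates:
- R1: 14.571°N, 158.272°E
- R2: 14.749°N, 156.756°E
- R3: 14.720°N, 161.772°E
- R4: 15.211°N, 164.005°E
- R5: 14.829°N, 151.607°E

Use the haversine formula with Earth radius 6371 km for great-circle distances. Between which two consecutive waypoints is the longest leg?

R4–R5

Leg distances:
R1→R2: 164.3 km
R2→R3: 539.4 km
R3→R4: 246.0 km
R4→R5: 1332.0 km
The longest leg is R4–R5 at 1332.0 km.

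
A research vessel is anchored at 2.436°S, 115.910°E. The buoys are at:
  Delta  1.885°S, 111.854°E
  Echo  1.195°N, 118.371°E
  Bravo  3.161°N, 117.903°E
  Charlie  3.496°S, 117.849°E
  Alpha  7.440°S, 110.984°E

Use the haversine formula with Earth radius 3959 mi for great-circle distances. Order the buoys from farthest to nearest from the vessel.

Computing each great-circle distance from 2.436°S, 115.910°E:
Alpha 7.440°S, 110.984°E: 484.2 mi
Bravo 3.161°N, 117.903°E: 410.5 mi
Echo 1.195°N, 118.371°E: 303.1 mi
Delta 1.885°S, 111.854°E: 282.6 mi
Charlie 3.496°S, 117.849°E: 152.5 mi

Alpha, Bravo, Echo, Delta, Charlie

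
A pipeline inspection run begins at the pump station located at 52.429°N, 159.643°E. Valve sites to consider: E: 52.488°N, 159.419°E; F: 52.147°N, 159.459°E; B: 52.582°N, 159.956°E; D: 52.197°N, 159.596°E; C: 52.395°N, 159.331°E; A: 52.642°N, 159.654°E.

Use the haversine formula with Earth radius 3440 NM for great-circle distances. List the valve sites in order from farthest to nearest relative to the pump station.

F, B, D, A, C, E

Computing each great-circle distance from 52.429°N, 159.643°E:
F 52.147°N, 159.459°E: 18.2 NM
B 52.582°N, 159.956°E: 14.7 NM
D 52.197°N, 159.596°E: 14.0 NM
A 52.642°N, 159.654°E: 12.8 NM
C 52.395°N, 159.331°E: 11.6 NM
E 52.488°N, 159.419°E: 8.9 NM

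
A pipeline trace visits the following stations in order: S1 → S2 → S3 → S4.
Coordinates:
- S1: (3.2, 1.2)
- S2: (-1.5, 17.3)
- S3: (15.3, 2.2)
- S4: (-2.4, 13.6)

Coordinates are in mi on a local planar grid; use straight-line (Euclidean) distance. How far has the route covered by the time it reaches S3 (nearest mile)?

39 mi

Leg distances:
S1→S2: 16.8 mi  (cumulative 16.8 mi)
S2→S3: 22.6 mi  (cumulative 39.4 mi)
Cumulative distance at S3 ≈ 39 mi.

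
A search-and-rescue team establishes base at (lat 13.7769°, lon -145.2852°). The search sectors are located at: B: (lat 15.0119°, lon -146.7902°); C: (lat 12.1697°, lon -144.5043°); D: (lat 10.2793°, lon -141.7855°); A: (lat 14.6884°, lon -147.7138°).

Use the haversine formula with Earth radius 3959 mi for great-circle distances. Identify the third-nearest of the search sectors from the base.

A

Distance to each, sorted:
C: 122.9 mi
B: 132.0 mi
A: 174.4 mi
D: 338.1 mi
The third-nearest is A at 174.4 mi.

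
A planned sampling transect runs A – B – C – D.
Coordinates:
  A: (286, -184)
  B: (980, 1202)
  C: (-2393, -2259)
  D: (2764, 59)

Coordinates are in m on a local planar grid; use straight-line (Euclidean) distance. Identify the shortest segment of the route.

Leg distances:
A→B: 1550.0 m
B→C: 4832.8 m
C→D: 5654.0 m
The shortest leg is A–B at 1550.0 m.

A–B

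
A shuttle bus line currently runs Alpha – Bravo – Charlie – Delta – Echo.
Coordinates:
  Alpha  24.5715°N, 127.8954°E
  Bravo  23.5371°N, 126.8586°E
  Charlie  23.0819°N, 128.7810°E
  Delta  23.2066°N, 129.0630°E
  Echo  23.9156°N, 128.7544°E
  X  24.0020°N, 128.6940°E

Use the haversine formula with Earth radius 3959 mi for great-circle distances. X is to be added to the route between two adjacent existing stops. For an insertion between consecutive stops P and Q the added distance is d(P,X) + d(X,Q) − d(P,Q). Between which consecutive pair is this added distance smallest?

between Delta and Echo

Added distance for inserting X between each consecutive pair:
Alpha–Bravo: 87.4 mi
Bravo–Charlie: 58.3 mi
Charlie–Delta: 103.7 mi
Delta–Echo: 14.1 mi
Smallest added distance is 14.1 mi, inserting between Delta and Echo.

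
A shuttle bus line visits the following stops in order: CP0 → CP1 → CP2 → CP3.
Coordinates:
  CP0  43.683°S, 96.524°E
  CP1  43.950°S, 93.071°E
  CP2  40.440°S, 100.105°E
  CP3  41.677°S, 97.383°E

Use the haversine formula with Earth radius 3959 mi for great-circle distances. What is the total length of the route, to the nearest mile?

Leg distances:
CP0→CP1: 173.1 mi  (cumulative 173.1 mi)
CP1→CP2: 433.9 mi  (cumulative 607.0 mi)
CP2→CP3: 165.6 mi  (cumulative 772.6 mi)
Total route length ≈ 773 mi.

773 mi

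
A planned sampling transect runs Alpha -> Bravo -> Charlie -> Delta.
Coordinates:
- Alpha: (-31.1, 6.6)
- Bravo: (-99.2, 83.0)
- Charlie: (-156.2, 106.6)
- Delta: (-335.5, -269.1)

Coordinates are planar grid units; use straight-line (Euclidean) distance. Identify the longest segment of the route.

Charlie–Delta

Leg distances:
Alpha→Bravo: 102.3
Bravo→Charlie: 61.7
Charlie→Delta: 416.3
The longest leg is Charlie–Delta at 416.3.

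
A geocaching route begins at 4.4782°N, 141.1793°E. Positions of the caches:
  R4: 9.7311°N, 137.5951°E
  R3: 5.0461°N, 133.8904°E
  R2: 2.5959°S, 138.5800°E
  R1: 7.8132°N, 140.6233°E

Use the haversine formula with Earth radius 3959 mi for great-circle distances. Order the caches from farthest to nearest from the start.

Distance from the start at 4.4782°N, 141.1793°E to each:
R2 2.5959°S, 138.5800°E: 520.7 mi
R3 5.0461°N, 133.8904°E: 503.4 mi
R4 9.7311°N, 137.5951°E: 438.3 mi
R1 7.8132°N, 140.6233°E: 233.6 mi

R2, R3, R4, R1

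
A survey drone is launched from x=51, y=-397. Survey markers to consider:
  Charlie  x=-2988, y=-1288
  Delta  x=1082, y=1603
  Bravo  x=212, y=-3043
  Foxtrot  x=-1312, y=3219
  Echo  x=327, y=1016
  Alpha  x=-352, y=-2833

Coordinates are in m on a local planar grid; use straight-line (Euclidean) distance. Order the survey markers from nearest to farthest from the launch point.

Echo, Delta, Alpha, Bravo, Charlie, Foxtrot

Computing each straight-line distance from x=51, y=-397:
Echo x=327, y=1016: 1439.7 m
Delta x=1082, y=1603: 2250.1 m
Alpha x=-352, y=-2833: 2469.1 m
Bravo x=212, y=-3043: 2650.9 m
Charlie x=-2988, y=-1288: 3166.9 m
Foxtrot x=-1312, y=3219: 3864.4 m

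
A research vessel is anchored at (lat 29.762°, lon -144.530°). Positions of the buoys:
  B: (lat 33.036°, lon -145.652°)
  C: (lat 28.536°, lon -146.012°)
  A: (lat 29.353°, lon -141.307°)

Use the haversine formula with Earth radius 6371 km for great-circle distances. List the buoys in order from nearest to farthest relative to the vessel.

Distances from the vessel:
C (lat 28.536°, lon -146.012°): 198.2 km
A (lat 29.353°, lon -141.307°): 315.0 km
B (lat 33.036°, lon -145.652°): 379.3 km

C, A, B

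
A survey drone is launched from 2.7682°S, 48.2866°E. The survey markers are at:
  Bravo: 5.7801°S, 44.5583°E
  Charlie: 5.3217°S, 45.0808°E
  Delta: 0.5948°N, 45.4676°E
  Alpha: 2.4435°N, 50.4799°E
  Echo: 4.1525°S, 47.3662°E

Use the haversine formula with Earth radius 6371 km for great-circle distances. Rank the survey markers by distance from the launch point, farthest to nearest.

Computing each great-circle distance from 2.7682°S, 48.2866°E:
Alpha 2.4435°N, 50.4799°E: 628.7 km
Bravo 5.7801°S, 44.5583°E: 532.0 km
Delta 0.5948°N, 45.4676°E: 487.9 km
Charlie 5.3217°S, 45.0808°E: 455.0 km
Echo 4.1525°S, 47.3662°E: 184.7 km

Alpha, Bravo, Delta, Charlie, Echo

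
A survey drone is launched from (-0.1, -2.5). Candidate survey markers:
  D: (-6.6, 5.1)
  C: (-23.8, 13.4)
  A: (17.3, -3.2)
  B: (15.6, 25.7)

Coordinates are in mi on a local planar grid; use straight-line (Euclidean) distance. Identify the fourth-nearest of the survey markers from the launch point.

B

Distances from the launch point ((-0.1, -2.5)):
D: 10.0 mi
A: 17.4 mi
C: 28.5 mi
B: 32.3 mi
The fourth-nearest is B at 32.3 mi.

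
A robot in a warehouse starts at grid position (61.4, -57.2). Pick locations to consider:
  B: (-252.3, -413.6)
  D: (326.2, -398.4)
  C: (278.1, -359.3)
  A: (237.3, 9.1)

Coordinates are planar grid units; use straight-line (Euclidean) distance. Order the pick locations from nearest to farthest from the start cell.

A, C, D, B

Computing each straight-line distance from (61.4, -57.2):
A (237.3, 9.1): 188.0
C (278.1, -359.3): 371.8
D (326.2, -398.4): 431.9
B (-252.3, -413.6): 474.8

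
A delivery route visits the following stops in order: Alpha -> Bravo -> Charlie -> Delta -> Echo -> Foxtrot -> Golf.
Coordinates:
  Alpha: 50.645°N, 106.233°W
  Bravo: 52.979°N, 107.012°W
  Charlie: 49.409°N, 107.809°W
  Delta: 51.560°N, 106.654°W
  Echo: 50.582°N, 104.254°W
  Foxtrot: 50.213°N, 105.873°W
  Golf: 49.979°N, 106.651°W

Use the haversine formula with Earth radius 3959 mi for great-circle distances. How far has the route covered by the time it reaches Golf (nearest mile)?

809 mi

Leg distances:
Alpha→Bravo: 164.7 mi  (cumulative 164.7 mi)
Bravo→Charlie: 249.1 mi  (cumulative 413.7 mi)
Charlie→Delta: 157.1 mi  (cumulative 570.8 mi)
Delta→Echo: 124.2 mi  (cumulative 695.0 mi)
Echo→Foxtrot: 75.7 mi  (cumulative 770.7 mi)
Foxtrot→Golf: 38.1 mi  (cumulative 808.8 mi)
Cumulative distance at Golf ≈ 809 mi.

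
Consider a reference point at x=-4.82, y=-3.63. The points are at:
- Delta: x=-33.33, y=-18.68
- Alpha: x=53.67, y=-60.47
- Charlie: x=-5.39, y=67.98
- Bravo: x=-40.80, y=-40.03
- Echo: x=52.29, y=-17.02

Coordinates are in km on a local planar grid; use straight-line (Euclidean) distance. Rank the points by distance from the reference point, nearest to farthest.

Delta, Bravo, Echo, Charlie, Alpha

Distances from the reference point:
Delta x=-33.33, y=-18.68: 32.2 km
Bravo x=-40.80, y=-40.03: 51.2 km
Echo x=52.29, y=-17.02: 58.7 km
Charlie x=-5.39, y=67.98: 71.6 km
Alpha x=53.67, y=-60.47: 81.6 km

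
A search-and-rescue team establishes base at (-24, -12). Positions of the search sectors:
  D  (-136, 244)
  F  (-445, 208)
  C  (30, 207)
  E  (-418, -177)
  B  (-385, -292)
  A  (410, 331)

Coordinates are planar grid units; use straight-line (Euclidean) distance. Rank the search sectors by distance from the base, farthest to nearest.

A, F, B, E, D, C

Distance from the base at (-24, -12) to each:
A (410, 331): 553.2
F (-445, 208): 475.0
B (-385, -292): 456.9
E (-418, -177): 427.2
D (-136, 244): 279.4
C (30, 207): 225.6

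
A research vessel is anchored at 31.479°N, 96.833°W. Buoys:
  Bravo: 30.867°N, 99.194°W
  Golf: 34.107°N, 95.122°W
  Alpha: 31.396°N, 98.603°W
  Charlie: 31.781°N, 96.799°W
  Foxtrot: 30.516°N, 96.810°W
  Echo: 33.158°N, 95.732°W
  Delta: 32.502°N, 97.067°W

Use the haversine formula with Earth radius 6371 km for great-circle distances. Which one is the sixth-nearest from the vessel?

Distance to each, sorted:
Charlie: 33.7 km
Foxtrot: 107.1 km
Delta: 115.9 km
Alpha: 168.2 km
Echo: 213.4 km
Bravo: 234.7 km
Golf: 333.1 km
The sixth-nearest is Bravo at 234.7 km.

Bravo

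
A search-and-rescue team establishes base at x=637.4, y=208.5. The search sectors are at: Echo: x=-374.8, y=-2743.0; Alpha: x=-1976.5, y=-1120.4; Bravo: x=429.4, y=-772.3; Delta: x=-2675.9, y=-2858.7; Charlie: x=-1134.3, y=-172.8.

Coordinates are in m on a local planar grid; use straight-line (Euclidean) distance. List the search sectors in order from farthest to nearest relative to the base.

Distances from the base:
Delta x=-2675.9, y=-2858.7: 4515.0 m
Echo x=-374.8, y=-2743.0: 3120.2 m
Alpha x=-1976.5, y=-1120.4: 2932.3 m
Charlie x=-1134.3, y=-172.8: 1812.3 m
Bravo x=429.4, y=-772.3: 1002.6 m

Delta, Echo, Alpha, Charlie, Bravo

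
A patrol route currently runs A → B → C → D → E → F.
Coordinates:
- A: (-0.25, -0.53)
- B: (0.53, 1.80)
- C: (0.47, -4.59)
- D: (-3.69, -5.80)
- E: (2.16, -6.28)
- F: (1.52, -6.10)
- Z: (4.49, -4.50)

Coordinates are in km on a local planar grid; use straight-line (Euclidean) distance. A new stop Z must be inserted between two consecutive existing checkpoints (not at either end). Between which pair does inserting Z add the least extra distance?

between B and C

Added distance for inserting Z between each consecutive pair:
A–B: 11.2 km
B–C: 5.1 km
C–D: 8.0 km
D–E: 5.3 km
E–F: 5.6 km
Smallest added distance is 5.1 km, inserting between B and C.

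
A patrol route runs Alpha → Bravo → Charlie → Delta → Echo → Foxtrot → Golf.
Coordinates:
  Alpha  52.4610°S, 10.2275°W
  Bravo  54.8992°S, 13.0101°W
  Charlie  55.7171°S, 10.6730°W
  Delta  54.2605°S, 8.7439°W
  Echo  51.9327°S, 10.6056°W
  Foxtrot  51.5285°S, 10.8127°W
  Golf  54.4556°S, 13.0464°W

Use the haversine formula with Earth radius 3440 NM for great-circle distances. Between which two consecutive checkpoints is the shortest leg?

Echo–Foxtrot

Leg distances:
Alpha→Bravo: 176.7 NM
Bravo→Charlie: 93.7 NM
Charlie→Delta: 109.8 NM
Delta→Echo: 155.0 NM
Echo→Foxtrot: 25.5 NM
Foxtrot→Golf: 193.4 NM
The shortest leg is Echo–Foxtrot at 25.5 NM.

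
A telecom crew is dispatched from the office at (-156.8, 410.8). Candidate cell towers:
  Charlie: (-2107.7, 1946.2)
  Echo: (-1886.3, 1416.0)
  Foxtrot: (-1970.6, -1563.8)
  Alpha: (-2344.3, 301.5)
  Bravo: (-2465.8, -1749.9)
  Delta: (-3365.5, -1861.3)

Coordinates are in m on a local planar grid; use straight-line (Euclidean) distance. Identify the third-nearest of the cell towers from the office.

Charlie

Distance to each, sorted:
Echo: 2000.4 m
Alpha: 2190.2 m
Charlie: 2482.6 m
Foxtrot: 2681.2 m
Bravo: 3162.3 m
Delta: 3931.7 m
The third-nearest is Charlie at 2482.6 m.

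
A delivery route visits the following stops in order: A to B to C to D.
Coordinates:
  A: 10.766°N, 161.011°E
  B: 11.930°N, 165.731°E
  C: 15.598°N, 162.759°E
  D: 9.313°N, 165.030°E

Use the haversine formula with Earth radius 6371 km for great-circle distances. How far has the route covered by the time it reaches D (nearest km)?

Leg distances:
A→B: 530.6 km  (cumulative 530.6 km)
B→C: 519.0 km  (cumulative 1049.6 km)
C→D: 741.0 km  (cumulative 1790.6 km)
Cumulative distance at D ≈ 1791 km.

1791 km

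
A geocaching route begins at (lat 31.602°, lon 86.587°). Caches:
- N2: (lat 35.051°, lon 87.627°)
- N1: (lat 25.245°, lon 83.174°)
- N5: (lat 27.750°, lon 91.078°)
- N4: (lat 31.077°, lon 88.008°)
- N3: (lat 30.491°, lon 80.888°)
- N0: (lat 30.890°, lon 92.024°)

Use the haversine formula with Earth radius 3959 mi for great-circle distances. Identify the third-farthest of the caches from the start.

N3

Distance to each, sorted:
N1: 485.7 mi
N5: 378.8 mi
N3: 346.0 mi
N0: 324.9 mi
N2: 245.8 mi
N4: 91.4 mi
The third-farthest is N3 at 346.0 mi.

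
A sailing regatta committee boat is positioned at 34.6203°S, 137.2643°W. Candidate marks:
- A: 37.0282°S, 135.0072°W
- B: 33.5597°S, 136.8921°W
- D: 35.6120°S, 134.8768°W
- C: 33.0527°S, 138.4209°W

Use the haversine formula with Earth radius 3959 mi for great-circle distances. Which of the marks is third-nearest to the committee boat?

D

Distance to each, sorted:
B: 76.3 mi
C: 127.0 mi
D: 151.3 mi
A: 209.0 mi
The third-nearest is D at 151.3 mi.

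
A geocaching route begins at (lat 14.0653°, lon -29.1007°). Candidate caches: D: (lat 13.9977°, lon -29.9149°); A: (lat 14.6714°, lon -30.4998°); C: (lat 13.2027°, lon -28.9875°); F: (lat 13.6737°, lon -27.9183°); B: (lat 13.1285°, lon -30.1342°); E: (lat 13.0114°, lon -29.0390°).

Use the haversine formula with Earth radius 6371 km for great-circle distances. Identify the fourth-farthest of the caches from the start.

Distance to each, sorted:
A: 165.1 km
B: 152.7 km
F: 134.9 km
E: 117.4 km
C: 96.7 km
D: 88.2 km
The fourth-farthest is E at 117.4 km.

E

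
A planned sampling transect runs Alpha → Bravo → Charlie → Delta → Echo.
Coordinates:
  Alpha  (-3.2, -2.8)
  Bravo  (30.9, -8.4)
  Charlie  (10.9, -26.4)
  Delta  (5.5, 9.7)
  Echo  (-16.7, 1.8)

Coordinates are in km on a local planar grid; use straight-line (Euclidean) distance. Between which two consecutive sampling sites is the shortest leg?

Delta–Echo

Leg distances:
Alpha→Bravo: 34.6 km
Bravo→Charlie: 26.9 km
Charlie→Delta: 36.5 km
Delta→Echo: 23.6 km
The shortest leg is Delta–Echo at 23.6 km.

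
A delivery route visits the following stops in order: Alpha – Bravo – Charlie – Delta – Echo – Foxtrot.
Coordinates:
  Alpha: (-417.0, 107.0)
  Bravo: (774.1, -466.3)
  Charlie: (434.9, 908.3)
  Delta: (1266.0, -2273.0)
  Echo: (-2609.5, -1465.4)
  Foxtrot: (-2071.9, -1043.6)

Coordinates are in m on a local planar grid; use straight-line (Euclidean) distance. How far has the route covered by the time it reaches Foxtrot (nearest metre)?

10668 m

Leg distances:
Alpha→Bravo: 1321.9 m  (cumulative 1321.9 m)
Bravo→Charlie: 1415.8 m  (cumulative 2737.7 m)
Charlie→Delta: 3288.1 m  (cumulative 6025.8 m)
Delta→Echo: 3958.8 m  (cumulative 9984.5 m)
Echo→Foxtrot: 683.3 m  (cumulative 10667.9 m)
Cumulative distance at Foxtrot ≈ 10668 m.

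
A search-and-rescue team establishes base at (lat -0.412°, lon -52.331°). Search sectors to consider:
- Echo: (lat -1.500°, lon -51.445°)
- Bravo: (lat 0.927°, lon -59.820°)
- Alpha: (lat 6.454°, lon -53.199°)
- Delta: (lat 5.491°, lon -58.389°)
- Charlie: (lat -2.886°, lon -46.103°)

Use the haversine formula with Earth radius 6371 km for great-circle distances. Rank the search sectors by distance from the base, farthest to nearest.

Delta, Bravo, Alpha, Charlie, Echo

Distance from the base at (lat -0.412°, lon -52.331°) to each:
Delta (lat 5.491°, lon -58.389°): 939.8 km
Bravo (lat 0.927°, lon -59.820°): 845.9 km
Alpha (lat 6.454°, lon -53.199°): 769.5 km
Charlie (lat -2.886°, lon -46.103°): 744.8 km
Echo (lat -1.500°, lon -51.445°): 156.0 km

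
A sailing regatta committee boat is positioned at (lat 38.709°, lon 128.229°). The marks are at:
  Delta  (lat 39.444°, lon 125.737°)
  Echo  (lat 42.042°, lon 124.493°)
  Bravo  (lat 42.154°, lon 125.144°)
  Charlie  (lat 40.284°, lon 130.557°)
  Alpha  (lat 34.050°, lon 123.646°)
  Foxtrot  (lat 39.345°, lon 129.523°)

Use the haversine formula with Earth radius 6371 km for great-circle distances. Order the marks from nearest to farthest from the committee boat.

Foxtrot, Delta, Charlie, Bravo, Echo, Alpha

Computing each great-circle distance from (lat 38.709°, lon 128.229°):
Foxtrot (lat 39.345°, lon 129.523°): 132.3 km
Delta (lat 39.444°, lon 125.737°): 230.1 km
Charlie (lat 40.284°, lon 130.557°): 265.6 km
Bravo (lat 42.154°, lon 125.144°): 463.5 km
Echo (lat 42.042°, lon 124.493°): 487.2 km
Alpha (lat 34.050°, lon 123.646°): 660.6 km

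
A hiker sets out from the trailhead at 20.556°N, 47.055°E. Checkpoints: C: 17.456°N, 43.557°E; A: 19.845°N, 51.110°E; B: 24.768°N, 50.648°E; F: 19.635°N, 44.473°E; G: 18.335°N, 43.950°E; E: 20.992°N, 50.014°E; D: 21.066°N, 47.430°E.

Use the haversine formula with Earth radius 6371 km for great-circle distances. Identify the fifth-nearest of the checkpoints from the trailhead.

A

Distance to each, sorted:
D: 68.8 km
F: 288.4 km
E: 311.4 km
G: 408.6 km
A: 430.5 km
C: 504.0 km
B: 596.0 km
The fifth-nearest is A at 430.5 km.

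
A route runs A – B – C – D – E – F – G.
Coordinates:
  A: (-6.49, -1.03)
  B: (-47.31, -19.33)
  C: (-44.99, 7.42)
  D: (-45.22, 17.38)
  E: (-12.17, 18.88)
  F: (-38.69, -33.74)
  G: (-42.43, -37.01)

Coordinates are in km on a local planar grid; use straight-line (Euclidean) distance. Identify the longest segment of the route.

E–F

Leg distances:
A→B: 44.7 km
B→C: 26.9 km
C→D: 10.0 km
D→E: 33.1 km
E→F: 58.9 km
F→G: 5.0 km
The longest leg is E–F at 58.9 km.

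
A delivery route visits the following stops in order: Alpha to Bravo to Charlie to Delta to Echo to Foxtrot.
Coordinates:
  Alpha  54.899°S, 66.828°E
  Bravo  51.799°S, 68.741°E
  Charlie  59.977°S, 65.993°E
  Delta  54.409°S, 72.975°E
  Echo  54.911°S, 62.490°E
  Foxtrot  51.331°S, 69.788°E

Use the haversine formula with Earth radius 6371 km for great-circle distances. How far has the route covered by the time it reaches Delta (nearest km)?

Leg distances:
Alpha→Bravo: 367.3 km  (cumulative 367.3 km)
Bravo→Charlie: 925.2 km  (cumulative 1292.5 km)
Charlie→Delta: 747.6 km  (cumulative 2040.1 km)
Cumulative distance at Delta ≈ 2040 km.

2040 km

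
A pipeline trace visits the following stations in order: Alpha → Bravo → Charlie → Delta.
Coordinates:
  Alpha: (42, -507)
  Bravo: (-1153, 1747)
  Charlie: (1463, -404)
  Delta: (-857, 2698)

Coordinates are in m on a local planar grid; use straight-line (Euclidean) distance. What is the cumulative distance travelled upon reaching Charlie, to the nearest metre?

5938 m

Leg distances:
Alpha→Bravo: 2551.2 m  (cumulative 2551.2 m)
Bravo→Charlie: 3386.8 m  (cumulative 5938.0 m)
Cumulative distance at Charlie ≈ 5938 m.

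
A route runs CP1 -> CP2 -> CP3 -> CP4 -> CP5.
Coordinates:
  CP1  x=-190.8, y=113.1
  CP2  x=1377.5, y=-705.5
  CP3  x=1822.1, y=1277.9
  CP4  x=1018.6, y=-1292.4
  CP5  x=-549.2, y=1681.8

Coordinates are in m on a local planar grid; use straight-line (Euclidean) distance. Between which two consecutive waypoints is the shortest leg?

Leg distances:
CP1→CP2: 1769.1 m
CP2→CP3: 2032.6 m
CP3→CP4: 2693.0 m
CP4→CP5: 3362.1 m
The shortest leg is CP1–CP2 at 1769.1 m.

CP1–CP2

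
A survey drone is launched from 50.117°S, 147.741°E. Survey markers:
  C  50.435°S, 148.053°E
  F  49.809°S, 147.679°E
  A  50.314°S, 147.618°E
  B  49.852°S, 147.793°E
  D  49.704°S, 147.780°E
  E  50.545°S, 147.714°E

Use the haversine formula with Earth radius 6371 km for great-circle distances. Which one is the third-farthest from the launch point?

C

Distances from the launch point (50.117°S, 147.741°E):
E: 47.6 km
D: 46.0 km
C: 41.7 km
F: 34.5 km
B: 29.7 km
A: 23.6 km
The third-farthest is C at 41.7 km.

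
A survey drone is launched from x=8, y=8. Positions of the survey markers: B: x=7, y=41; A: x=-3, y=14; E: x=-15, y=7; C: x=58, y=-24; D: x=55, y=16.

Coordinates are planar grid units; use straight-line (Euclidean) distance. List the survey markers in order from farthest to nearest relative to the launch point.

C, D, B, E, A

Distances from the launch point:
C x=58, y=-24: 59.4
D x=55, y=16: 47.7
B x=7, y=41: 33.0
E x=-15, y=7: 23.0
A x=-3, y=14: 12.5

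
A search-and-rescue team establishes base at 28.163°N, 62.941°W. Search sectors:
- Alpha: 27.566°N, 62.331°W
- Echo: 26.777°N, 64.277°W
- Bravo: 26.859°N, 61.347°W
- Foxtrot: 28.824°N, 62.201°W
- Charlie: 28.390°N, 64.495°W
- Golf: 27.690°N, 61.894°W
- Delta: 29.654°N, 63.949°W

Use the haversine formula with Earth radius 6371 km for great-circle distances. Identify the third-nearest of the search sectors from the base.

Golf

Distances from the base (28.163°N, 62.941°W):
Alpha: 89.5 km
Foxtrot: 103.1 km
Golf: 115.5 km
Charlie: 154.3 km
Delta: 192.6 km
Echo: 202.8 km
Bravo: 213.9 km
The third-nearest is Golf at 115.5 km.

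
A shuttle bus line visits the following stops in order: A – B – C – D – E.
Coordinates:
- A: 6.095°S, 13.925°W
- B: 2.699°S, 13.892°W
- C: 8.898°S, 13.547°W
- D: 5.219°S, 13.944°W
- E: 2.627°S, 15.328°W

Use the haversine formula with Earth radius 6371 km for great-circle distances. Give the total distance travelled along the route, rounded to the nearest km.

1806 km

Leg distances:
A→B: 377.6 km  (cumulative 377.6 km)
B→C: 690.4 km  (cumulative 1068.0 km)
C→D: 411.4 km  (cumulative 1479.4 km)
D→E: 326.6 km  (cumulative 1806.0 km)
Total route length ≈ 1806 km.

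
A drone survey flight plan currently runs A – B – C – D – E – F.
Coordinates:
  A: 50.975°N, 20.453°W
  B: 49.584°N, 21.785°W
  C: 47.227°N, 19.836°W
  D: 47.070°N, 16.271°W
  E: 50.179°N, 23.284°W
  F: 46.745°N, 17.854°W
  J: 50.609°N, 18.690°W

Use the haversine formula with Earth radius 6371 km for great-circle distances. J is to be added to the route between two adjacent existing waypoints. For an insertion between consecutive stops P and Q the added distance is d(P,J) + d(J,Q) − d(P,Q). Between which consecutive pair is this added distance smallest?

Added distance for inserting J between each consecutive pair:
A–B: 197.5 km
B–C: 334.7 km
C–D: 546.6 km
D–E: 140.3 km
E–F: 210.1 km
Smallest added distance is 140.3 km, inserting between D and E.

between D and E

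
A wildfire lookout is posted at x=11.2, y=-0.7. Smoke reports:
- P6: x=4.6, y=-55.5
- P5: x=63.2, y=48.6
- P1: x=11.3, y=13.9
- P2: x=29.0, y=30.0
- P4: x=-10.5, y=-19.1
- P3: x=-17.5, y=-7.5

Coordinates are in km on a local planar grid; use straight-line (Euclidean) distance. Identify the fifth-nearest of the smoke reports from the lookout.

Distances from the lookout (x=11.2, y=-0.7):
P1: 14.6 km
P4: 28.5 km
P3: 29.5 km
P2: 35.5 km
P6: 55.2 km
P5: 71.7 km
The fifth-nearest is P6 at 55.2 km.

P6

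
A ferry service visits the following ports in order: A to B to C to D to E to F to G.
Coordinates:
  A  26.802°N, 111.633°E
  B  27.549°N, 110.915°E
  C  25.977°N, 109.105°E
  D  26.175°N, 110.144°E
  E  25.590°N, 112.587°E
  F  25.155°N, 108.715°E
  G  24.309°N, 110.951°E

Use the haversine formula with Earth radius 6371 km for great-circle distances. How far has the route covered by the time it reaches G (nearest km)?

1356 km

Leg distances:
A→B: 109.3 km  (cumulative 109.3 km)
B→C: 250.7 km  (cumulative 360.0 km)
C→D: 106.1 km  (cumulative 466.1 km)
D→E: 252.9 km  (cumulative 719.0 km)
E→F: 392.0 km  (cumulative 1111.0 km)
F→G: 244.6 km  (cumulative 1355.6 km)
Cumulative distance at G ≈ 1356 km.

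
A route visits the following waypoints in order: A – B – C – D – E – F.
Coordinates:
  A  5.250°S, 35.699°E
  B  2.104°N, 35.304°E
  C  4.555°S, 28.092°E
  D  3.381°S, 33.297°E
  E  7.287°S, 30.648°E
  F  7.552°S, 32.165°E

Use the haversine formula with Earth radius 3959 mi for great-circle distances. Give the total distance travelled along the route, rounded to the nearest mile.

1986 mi

Leg distances:
A→B: 508.9 mi  (cumulative 508.9 mi)
B→C: 678.0 mi  (cumulative 1186.9 mi)
C→D: 367.8 mi  (cumulative 1554.7 mi)
D→E: 325.6 mi  (cumulative 1880.3 mi)
E→F: 105.5 mi  (cumulative 1985.9 mi)
Total route length ≈ 1986 mi.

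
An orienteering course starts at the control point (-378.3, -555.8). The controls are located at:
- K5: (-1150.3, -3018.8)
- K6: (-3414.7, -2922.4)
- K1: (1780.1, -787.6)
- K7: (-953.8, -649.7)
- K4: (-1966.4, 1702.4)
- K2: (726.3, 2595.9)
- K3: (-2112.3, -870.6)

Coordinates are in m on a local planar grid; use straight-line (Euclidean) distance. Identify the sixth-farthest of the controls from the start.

Distances from the start ((-378.3, -555.8)):
K6: 3849.7 m
K2: 3339.7 m
K4: 2760.7 m
K5: 2581.2 m
K1: 2170.8 m
K3: 1762.3 m
K7: 583.1 m
The sixth-farthest is K3 at 1762.3 m.

K3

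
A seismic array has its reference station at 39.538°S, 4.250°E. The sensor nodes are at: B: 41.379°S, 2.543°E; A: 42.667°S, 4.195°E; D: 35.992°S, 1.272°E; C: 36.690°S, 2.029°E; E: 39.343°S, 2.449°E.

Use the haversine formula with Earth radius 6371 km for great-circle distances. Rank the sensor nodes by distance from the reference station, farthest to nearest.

Distance from the reference station at 39.538°S, 4.250°E to each:
D 35.992°S, 1.272°E: 473.2 km
C 36.690°S, 2.029°E: 371.5 km
A 42.667°S, 4.195°E: 348.0 km
B 41.379°S, 2.543°E: 250.5 km
E 39.343°S, 2.449°E: 156.2 km

D, C, A, B, E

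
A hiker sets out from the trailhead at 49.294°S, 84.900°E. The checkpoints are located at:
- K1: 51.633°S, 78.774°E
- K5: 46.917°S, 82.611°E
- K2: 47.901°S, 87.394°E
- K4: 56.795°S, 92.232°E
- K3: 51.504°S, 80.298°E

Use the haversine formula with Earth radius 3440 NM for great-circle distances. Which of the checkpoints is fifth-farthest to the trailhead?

K2

Distance to each, sorted:
K4: 521.7 NM
K1: 272.9 NM
K3: 220.4 NM
K5: 169.7 NM
K2: 129.6 NM
The fifth-farthest is K2 at 129.6 NM.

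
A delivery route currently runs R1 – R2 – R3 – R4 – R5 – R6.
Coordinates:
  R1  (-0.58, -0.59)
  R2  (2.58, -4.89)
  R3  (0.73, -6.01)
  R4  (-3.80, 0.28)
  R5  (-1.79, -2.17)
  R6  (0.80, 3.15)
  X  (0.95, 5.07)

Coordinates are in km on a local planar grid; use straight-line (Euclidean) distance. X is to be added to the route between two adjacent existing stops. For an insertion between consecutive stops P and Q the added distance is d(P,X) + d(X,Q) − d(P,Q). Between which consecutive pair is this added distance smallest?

between R5 and R6

Added distance for inserting X between each consecutive pair:
R1–R2: 10.6 km
R2–R3: 19.0 km
R3–R4: 10.1 km
R4–R5: 11.3 km
R5–R6: 3.8 km
Smallest added distance is 3.8 km, inserting between R5 and R6.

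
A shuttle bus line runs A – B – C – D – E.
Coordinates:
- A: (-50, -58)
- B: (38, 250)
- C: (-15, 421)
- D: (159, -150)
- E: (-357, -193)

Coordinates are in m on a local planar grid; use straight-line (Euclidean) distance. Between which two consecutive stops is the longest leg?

Leg distances:
A→B: 320.3 m
B→C: 179.0 m
C→D: 596.9 m
D→E: 517.8 m
The longest leg is C–D at 596.9 m.

C–D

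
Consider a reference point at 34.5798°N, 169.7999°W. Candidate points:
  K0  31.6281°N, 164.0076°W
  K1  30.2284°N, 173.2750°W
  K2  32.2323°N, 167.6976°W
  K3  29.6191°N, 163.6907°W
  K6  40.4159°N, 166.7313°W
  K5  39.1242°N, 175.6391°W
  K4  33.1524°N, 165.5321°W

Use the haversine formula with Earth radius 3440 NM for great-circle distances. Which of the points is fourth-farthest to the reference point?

K0

Distance to each, sorted:
K3: 430.2 NM
K5: 391.2 NM
K6: 379.6 NM
K0: 340.9 NM
K1: 315.0 NM
K4: 229.3 NM
K2: 176.0 NM
The fourth-farthest is K0 at 340.9 NM.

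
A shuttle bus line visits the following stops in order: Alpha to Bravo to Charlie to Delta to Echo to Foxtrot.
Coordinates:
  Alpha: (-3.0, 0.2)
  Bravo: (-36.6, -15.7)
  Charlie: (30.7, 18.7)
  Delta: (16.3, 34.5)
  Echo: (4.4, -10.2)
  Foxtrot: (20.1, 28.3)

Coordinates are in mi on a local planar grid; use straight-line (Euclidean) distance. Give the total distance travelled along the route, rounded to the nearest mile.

222 mi

Leg distances:
Alpha→Bravo: 37.2 mi  (cumulative 37.2 mi)
Bravo→Charlie: 75.6 mi  (cumulative 112.8 mi)
Charlie→Delta: 21.4 mi  (cumulative 134.1 mi)
Delta→Echo: 46.3 mi  (cumulative 180.4 mi)
Echo→Foxtrot: 41.6 mi  (cumulative 222.0 mi)
Total route length ≈ 222 mi.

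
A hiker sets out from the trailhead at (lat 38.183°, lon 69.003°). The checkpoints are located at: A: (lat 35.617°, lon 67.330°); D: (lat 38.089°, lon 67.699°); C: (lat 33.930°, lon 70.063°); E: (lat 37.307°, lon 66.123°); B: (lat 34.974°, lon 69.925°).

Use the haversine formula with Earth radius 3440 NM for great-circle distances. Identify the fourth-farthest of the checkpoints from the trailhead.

E

Distances from the trailhead ((lat 38.183°, lon 69.003°)):
C: 260.5 NM
B: 197.7 NM
A: 173.7 NM
E: 146.5 NM
D: 61.8 NM
The fourth-farthest is E at 146.5 NM.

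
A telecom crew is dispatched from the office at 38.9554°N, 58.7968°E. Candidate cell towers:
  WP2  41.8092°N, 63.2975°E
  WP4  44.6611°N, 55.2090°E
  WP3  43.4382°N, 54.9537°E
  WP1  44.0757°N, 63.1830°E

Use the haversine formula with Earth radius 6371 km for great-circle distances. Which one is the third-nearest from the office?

WP1

Distance to each, sorted:
WP2: 495.9 km
WP3: 593.0 km
WP1: 676.2 km
WP4: 700.5 km
The third-nearest is WP1 at 676.2 km.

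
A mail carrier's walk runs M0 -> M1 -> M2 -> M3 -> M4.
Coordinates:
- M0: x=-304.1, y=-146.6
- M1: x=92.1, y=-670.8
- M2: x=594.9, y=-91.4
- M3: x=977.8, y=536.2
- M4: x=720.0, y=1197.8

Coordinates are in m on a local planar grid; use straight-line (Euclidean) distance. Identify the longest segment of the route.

M1–M2

Leg distances:
M0→M1: 657.1 m
M1→M2: 767.1 m
M2→M3: 735.2 m
M3→M4: 710.1 m
The longest leg is M1–M2 at 767.1 m.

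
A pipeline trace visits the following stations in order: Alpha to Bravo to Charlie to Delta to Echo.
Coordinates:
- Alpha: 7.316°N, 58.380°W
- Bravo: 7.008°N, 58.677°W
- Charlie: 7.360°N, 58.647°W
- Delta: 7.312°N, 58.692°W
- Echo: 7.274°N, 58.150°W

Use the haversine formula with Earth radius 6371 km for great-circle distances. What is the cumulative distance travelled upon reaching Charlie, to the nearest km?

87 km

Leg distances:
Alpha→Bravo: 47.4 km  (cumulative 47.4 km)
Bravo→Charlie: 39.3 km  (cumulative 86.7 km)
Cumulative distance at Charlie ≈ 87 km.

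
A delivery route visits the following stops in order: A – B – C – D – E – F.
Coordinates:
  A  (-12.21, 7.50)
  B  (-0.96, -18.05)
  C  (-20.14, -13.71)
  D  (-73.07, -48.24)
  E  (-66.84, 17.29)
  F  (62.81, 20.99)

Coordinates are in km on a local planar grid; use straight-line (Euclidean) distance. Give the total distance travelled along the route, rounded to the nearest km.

Leg distances:
A→B: 27.9 km  (cumulative 27.9 km)
B→C: 19.7 km  (cumulative 47.6 km)
C→D: 63.2 km  (cumulative 110.8 km)
D→E: 65.8 km  (cumulative 176.6 km)
E→F: 129.7 km  (cumulative 306.3 km)
Total route length ≈ 306 km.

306 km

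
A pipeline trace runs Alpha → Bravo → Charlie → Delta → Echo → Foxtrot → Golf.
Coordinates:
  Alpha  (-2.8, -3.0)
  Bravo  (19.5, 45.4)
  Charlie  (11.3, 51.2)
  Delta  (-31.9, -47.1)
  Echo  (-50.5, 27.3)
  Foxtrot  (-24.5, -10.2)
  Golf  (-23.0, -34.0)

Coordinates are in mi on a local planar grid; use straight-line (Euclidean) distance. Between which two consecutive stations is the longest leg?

Leg distances:
Alpha→Bravo: 53.3 mi
Bravo→Charlie: 10.0 mi
Charlie→Delta: 107.4 mi
Delta→Echo: 76.7 mi
Echo→Foxtrot: 45.6 mi
Foxtrot→Golf: 23.8 mi
The longest leg is Charlie–Delta at 107.4 mi.

Charlie–Delta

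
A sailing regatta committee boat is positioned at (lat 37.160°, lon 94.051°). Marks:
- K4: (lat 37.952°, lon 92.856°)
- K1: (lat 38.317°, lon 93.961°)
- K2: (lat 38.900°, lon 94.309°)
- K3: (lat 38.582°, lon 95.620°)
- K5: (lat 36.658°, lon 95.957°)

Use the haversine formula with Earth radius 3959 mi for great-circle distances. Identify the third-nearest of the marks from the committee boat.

K5

Distance to each, sorted:
K1: 80.1 mi
K4: 85.3 mi
K5: 110.9 mi
K2: 121.0 mi
K3: 130.3 mi
The third-nearest is K5 at 110.9 mi.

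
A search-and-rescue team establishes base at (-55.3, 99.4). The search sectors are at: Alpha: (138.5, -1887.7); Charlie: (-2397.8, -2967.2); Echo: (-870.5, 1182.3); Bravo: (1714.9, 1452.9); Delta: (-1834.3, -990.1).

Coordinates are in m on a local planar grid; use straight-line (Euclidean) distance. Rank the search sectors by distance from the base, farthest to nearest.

Charlie, Bravo, Delta, Alpha, Echo

Distance from the base at (-55.3, 99.4) to each:
Charlie (-2397.8, -2967.2): 3858.9 m
Bravo (1714.9, 1452.9): 2228.4 m
Delta (-1834.3, -990.1): 2086.1 m
Alpha (138.5, -1887.7): 1996.5 m
Echo (-870.5, 1182.3): 1355.4 m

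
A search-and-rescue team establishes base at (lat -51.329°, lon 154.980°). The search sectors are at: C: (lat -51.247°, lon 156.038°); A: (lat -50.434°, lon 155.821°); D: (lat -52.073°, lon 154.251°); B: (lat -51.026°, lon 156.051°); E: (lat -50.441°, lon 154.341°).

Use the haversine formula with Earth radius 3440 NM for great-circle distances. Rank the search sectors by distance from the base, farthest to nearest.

Distance from the base at (lat -51.329°, lon 154.980°) to each:
A (lat -50.434°, lon 155.821°): 62.5 NM
E (lat -50.441°, lon 154.341°): 58.6 NM
D (lat -52.073°, lon 154.251°): 52.3 NM
B (lat -51.026°, lon 156.051°): 44.2 NM
C (lat -51.247°, lon 156.038°): 40.0 NM

A, E, D, B, C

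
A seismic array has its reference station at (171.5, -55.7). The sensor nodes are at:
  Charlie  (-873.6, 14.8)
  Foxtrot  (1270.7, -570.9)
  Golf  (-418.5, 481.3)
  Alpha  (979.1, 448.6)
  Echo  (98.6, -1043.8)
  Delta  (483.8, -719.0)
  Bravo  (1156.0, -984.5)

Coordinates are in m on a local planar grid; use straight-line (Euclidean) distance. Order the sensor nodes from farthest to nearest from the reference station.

Bravo, Foxtrot, Charlie, Echo, Alpha, Golf, Delta

Distance from the reference station at (171.5, -55.7) to each:
Bravo (1156.0, -984.5): 1353.5 m
Foxtrot (1270.7, -570.9): 1213.9 m
Charlie (-873.6, 14.8): 1047.5 m
Echo (98.6, -1043.8): 990.8 m
Alpha (979.1, 448.6): 952.1 m
Golf (-418.5, 481.3): 797.8 m
Delta (483.8, -719.0): 733.1 m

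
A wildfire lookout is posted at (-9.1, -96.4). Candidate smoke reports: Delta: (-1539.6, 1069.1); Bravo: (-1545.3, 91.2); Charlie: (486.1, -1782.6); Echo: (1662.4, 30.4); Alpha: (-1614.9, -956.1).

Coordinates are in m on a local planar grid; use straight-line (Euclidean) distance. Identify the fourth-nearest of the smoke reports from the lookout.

Distances from the lookout ((-9.1, -96.4)):
Bravo: 1547.6 m
Echo: 1676.3 m
Charlie: 1757.4 m
Alpha: 1821.4 m
Delta: 1923.8 m
The fourth-nearest is Alpha at 1821.4 m.

Alpha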